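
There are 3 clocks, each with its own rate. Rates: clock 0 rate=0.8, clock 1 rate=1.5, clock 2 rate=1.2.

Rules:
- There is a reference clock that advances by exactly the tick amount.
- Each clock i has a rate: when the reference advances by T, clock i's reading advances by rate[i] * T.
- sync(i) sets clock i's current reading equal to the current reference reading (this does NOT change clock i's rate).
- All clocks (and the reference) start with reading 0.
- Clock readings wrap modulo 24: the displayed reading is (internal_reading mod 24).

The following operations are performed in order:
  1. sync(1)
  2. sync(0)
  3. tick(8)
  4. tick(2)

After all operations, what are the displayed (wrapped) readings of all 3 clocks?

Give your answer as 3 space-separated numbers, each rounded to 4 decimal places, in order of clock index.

After op 1 sync(1): ref=0.0000 raw=[0.0000 0.0000 0.0000]
After op 2 sync(0): ref=0.0000 raw=[0.0000 0.0000 0.0000]
After op 3 tick(8): ref=8.0000 raw=[6.4000 12.0000 9.6000]
After op 4 tick(2): ref=10.0000 raw=[8.0000 15.0000 12.0000]
Wrap final raw readings (mod 24): 8.0000 mod 24 = 8.0000; 15.0000 mod 24 = 15.0000; 12.0000 mod 24 = 12.0000

Answer: 8.0000 15.0000 12.0000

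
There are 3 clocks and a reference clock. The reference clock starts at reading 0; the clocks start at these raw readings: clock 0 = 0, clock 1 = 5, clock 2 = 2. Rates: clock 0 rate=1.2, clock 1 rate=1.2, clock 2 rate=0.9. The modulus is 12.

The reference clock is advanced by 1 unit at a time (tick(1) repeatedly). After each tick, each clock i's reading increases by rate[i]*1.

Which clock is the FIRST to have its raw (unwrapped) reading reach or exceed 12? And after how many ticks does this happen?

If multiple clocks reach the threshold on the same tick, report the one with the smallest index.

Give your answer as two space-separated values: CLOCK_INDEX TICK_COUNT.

clock 0: start=0, rate=1.2, needs 12-0 = 12; ticks = ceil(12/1.2) = ceil(10.0000) = 10; reading at tick 10 = 0 + 1.2*10 = 12.0000
clock 1: start=5, rate=1.2, needs 12-5 = 7; ticks = ceil(7/1.2) = ceil(5.8333) = 6; reading at tick 6 = 5 + 1.2*6 = 12.2000
clock 2: start=2, rate=0.9, needs 12-2 = 10; ticks = ceil(10/0.9) = ceil(11.1111) = 12; reading at tick 12 = 2 + 0.9*12 = 12.8000
Minimum tick count = 6; winners = [1]; smallest index = 1

Answer: 1 6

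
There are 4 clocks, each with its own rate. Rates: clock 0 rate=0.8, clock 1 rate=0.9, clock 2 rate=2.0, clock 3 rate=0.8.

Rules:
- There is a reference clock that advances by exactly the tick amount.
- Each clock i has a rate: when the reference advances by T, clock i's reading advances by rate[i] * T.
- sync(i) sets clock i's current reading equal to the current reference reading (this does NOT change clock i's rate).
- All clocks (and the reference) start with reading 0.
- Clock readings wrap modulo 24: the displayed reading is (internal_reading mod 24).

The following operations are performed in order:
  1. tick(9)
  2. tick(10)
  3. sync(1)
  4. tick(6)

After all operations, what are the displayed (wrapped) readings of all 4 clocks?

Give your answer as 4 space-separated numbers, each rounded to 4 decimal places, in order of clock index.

Answer: 20.0000 0.4000 2.0000 20.0000

Derivation:
After op 1 tick(9): ref=9.0000 raw=[7.2000 8.1000 18.0000 7.2000]
After op 2 tick(10): ref=19.0000 raw=[15.2000 17.1000 38.0000 15.2000]
After op 3 sync(1): ref=19.0000 raw=[15.2000 19.0000 38.0000 15.2000]
After op 4 tick(6): ref=25.0000 raw=[20.0000 24.4000 50.0000 20.0000]
Wrap final raw readings (mod 24): 20.0000 mod 24 = 20.0000; 24.4000 mod 24 = 0.4000; 50.0000 mod 24 = 2.0000; 20.0000 mod 24 = 20.0000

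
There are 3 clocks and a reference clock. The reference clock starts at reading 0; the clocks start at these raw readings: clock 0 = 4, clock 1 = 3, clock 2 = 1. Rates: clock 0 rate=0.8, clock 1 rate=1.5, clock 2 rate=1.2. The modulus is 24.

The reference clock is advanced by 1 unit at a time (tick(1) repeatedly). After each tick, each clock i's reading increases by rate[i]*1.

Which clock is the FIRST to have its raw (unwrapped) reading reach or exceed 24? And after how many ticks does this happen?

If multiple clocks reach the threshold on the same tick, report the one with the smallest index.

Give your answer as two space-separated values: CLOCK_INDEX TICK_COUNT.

clock 0: start=4, rate=0.8, needs 24-4 = 20; ticks = ceil(20/0.8) = ceil(25.0000) = 25; reading at tick 25 = 4 + 0.8*25 = 24.0000
clock 1: start=3, rate=1.5, needs 24-3 = 21; ticks = ceil(21/1.5) = ceil(14.0000) = 14; reading at tick 14 = 3 + 1.5*14 = 24.0000
clock 2: start=1, rate=1.2, needs 24-1 = 23; ticks = ceil(23/1.2) = ceil(19.1667) = 20; reading at tick 20 = 1 + 1.2*20 = 25.0000
Minimum tick count = 14; winners = [1]; smallest index = 1

Answer: 1 14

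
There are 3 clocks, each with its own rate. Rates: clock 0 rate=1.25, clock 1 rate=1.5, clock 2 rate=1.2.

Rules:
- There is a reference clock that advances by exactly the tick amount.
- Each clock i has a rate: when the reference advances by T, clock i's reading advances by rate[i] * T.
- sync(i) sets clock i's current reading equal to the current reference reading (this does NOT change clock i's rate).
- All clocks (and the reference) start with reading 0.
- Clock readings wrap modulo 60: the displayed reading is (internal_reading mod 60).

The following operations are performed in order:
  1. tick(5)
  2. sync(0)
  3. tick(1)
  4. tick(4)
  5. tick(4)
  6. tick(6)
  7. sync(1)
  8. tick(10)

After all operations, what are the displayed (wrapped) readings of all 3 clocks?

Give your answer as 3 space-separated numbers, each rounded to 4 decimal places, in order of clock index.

Answer: 36.2500 35.0000 36.0000

Derivation:
After op 1 tick(5): ref=5.0000 raw=[6.2500 7.5000 6.0000]
After op 2 sync(0): ref=5.0000 raw=[5.0000 7.5000 6.0000]
After op 3 tick(1): ref=6.0000 raw=[6.2500 9.0000 7.2000]
After op 4 tick(4): ref=10.0000 raw=[11.2500 15.0000 12.0000]
After op 5 tick(4): ref=14.0000 raw=[16.2500 21.0000 16.8000]
After op 6 tick(6): ref=20.0000 raw=[23.7500 30.0000 24.0000]
After op 7 sync(1): ref=20.0000 raw=[23.7500 20.0000 24.0000]
After op 8 tick(10): ref=30.0000 raw=[36.2500 35.0000 36.0000]
Wrap final raw readings (mod 60): 36.2500 mod 60 = 36.2500; 35.0000 mod 60 = 35.0000; 36.0000 mod 60 = 36.0000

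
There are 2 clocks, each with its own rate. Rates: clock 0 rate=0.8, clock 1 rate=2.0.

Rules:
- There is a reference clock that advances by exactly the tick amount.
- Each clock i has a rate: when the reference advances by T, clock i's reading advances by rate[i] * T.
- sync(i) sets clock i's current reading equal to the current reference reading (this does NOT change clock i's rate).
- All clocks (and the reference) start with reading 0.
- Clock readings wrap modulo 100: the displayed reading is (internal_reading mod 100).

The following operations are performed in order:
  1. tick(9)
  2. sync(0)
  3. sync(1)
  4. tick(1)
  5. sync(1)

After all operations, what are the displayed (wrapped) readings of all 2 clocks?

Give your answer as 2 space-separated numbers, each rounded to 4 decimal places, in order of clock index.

Answer: 9.8000 10.0000

Derivation:
After op 1 tick(9): ref=9.0000 raw=[7.2000 18.0000]
After op 2 sync(0): ref=9.0000 raw=[9.0000 18.0000]
After op 3 sync(1): ref=9.0000 raw=[9.0000 9.0000]
After op 4 tick(1): ref=10.0000 raw=[9.8000 11.0000]
After op 5 sync(1): ref=10.0000 raw=[9.8000 10.0000]
Wrap final raw readings (mod 100): 9.8000 mod 100 = 9.8000; 10.0000 mod 100 = 10.0000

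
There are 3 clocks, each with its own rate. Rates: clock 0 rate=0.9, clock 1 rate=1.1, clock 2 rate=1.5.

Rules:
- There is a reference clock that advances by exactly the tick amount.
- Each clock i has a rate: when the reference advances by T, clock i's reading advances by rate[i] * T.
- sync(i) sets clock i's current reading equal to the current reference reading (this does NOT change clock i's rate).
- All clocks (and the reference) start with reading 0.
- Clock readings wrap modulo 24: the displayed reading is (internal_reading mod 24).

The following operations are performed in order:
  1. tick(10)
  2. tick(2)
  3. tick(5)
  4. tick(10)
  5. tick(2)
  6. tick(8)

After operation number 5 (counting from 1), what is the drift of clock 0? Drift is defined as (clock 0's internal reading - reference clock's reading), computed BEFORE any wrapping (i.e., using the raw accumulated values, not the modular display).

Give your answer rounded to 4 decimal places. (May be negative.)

After op 1 tick(10): ref=10.0000 raw=[9.0000 11.0000 15.0000]
After op 2 tick(2): ref=12.0000 raw=[10.8000 13.2000 18.0000]
After op 3 tick(5): ref=17.0000 raw=[15.3000 18.7000 25.5000]
After op 4 tick(10): ref=27.0000 raw=[24.3000 29.7000 40.5000]
After op 5 tick(2): ref=29.0000 raw=[26.1000 31.9000 43.5000]
Drift of clock 0 after op 5: 26.1000 - 29.0000 = -2.9000

Answer: -2.9000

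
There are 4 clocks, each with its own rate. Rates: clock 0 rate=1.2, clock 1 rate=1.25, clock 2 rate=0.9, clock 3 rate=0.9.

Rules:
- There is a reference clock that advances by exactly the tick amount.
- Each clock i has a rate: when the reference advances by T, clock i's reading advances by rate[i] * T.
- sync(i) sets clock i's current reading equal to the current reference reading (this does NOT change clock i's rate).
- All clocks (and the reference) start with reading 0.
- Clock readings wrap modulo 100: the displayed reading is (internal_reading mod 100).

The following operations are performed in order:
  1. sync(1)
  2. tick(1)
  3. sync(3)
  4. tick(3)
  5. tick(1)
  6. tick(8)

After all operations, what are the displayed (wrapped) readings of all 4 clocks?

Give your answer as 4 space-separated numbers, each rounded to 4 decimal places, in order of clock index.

After op 1 sync(1): ref=0.0000 raw=[0.0000 0.0000 0.0000 0.0000]
After op 2 tick(1): ref=1.0000 raw=[1.2000 1.2500 0.9000 0.9000]
After op 3 sync(3): ref=1.0000 raw=[1.2000 1.2500 0.9000 1.0000]
After op 4 tick(3): ref=4.0000 raw=[4.8000 5.0000 3.6000 3.7000]
After op 5 tick(1): ref=5.0000 raw=[6.0000 6.2500 4.5000 4.6000]
After op 6 tick(8): ref=13.0000 raw=[15.6000 16.2500 11.7000 11.8000]
Wrap final raw readings (mod 100): 15.6000 mod 100 = 15.6000; 16.2500 mod 100 = 16.2500; 11.7000 mod 100 = 11.7000; 11.8000 mod 100 = 11.8000

Answer: 15.6000 16.2500 11.7000 11.8000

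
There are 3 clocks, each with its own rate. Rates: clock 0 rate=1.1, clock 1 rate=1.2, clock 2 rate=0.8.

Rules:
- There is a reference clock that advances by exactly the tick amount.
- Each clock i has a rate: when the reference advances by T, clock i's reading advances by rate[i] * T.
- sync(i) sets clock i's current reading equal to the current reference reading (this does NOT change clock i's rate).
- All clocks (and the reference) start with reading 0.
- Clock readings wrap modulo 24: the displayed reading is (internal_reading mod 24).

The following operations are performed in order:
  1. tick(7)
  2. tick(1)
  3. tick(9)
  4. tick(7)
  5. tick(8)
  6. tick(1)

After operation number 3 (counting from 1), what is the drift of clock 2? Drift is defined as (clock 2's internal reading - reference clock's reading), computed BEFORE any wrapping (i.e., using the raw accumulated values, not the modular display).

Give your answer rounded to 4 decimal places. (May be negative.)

After op 1 tick(7): ref=7.0000 raw=[7.7000 8.4000 5.6000]
After op 2 tick(1): ref=8.0000 raw=[8.8000 9.6000 6.4000]
After op 3 tick(9): ref=17.0000 raw=[18.7000 20.4000 13.6000]
Drift of clock 2 after op 3: 13.6000 - 17.0000 = -3.4000

Answer: -3.4000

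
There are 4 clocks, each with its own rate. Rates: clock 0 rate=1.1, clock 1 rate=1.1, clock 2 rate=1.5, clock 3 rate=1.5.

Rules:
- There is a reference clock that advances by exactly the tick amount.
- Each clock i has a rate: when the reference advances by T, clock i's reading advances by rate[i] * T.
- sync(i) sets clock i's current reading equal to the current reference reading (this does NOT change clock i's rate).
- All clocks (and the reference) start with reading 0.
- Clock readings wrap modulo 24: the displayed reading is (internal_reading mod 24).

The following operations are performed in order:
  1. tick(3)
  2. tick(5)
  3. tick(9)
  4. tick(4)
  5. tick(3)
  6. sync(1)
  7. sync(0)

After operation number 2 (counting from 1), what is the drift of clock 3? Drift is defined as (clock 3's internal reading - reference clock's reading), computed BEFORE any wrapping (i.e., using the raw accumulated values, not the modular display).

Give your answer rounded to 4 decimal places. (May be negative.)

After op 1 tick(3): ref=3.0000 raw=[3.3000 3.3000 4.5000 4.5000]
After op 2 tick(5): ref=8.0000 raw=[8.8000 8.8000 12.0000 12.0000]
Drift of clock 3 after op 2: 12.0000 - 8.0000 = 4.0000

Answer: 4.0000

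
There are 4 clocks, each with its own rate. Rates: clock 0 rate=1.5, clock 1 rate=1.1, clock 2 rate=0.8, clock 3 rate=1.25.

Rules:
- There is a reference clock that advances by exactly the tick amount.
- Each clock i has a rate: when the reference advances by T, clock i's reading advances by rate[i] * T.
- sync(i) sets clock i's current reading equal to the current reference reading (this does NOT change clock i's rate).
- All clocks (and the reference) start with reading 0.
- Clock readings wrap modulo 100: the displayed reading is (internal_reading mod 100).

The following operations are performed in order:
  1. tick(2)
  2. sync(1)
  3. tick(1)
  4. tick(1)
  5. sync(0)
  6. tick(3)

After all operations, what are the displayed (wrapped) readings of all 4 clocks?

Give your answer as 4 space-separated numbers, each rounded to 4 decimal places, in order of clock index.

After op 1 tick(2): ref=2.0000 raw=[3.0000 2.2000 1.6000 2.5000]
After op 2 sync(1): ref=2.0000 raw=[3.0000 2.0000 1.6000 2.5000]
After op 3 tick(1): ref=3.0000 raw=[4.5000 3.1000 2.4000 3.7500]
After op 4 tick(1): ref=4.0000 raw=[6.0000 4.2000 3.2000 5.0000]
After op 5 sync(0): ref=4.0000 raw=[4.0000 4.2000 3.2000 5.0000]
After op 6 tick(3): ref=7.0000 raw=[8.5000 7.5000 5.6000 8.7500]
Wrap final raw readings (mod 100): 8.5000 mod 100 = 8.5000; 7.5000 mod 100 = 7.5000; 5.6000 mod 100 = 5.6000; 8.7500 mod 100 = 8.7500

Answer: 8.5000 7.5000 5.6000 8.7500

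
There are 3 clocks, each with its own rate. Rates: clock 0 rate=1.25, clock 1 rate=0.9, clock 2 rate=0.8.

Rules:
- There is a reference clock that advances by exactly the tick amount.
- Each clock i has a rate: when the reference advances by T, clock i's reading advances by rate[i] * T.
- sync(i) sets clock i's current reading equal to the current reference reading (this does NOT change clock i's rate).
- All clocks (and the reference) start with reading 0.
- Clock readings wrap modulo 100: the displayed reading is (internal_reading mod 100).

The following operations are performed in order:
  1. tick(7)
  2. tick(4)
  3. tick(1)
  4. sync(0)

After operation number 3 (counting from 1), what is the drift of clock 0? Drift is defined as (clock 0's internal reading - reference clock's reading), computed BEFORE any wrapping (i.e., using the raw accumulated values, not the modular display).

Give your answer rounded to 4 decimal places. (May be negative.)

After op 1 tick(7): ref=7.0000 raw=[8.7500 6.3000 5.6000]
After op 2 tick(4): ref=11.0000 raw=[13.7500 9.9000 8.8000]
After op 3 tick(1): ref=12.0000 raw=[15.0000 10.8000 9.6000]
Drift of clock 0 after op 3: 15.0000 - 12.0000 = 3.0000

Answer: 3.0000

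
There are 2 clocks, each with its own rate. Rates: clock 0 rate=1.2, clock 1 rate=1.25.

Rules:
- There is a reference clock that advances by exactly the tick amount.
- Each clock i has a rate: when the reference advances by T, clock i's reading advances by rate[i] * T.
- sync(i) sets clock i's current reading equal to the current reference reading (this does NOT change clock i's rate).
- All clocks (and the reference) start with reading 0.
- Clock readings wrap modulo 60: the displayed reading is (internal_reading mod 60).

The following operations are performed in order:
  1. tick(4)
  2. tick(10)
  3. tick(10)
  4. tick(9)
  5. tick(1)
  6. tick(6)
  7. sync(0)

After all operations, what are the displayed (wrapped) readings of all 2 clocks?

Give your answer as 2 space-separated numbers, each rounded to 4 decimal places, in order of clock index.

Answer: 40.0000 50.0000

Derivation:
After op 1 tick(4): ref=4.0000 raw=[4.8000 5.0000]
After op 2 tick(10): ref=14.0000 raw=[16.8000 17.5000]
After op 3 tick(10): ref=24.0000 raw=[28.8000 30.0000]
After op 4 tick(9): ref=33.0000 raw=[39.6000 41.2500]
After op 5 tick(1): ref=34.0000 raw=[40.8000 42.5000]
After op 6 tick(6): ref=40.0000 raw=[48.0000 50.0000]
After op 7 sync(0): ref=40.0000 raw=[40.0000 50.0000]
Wrap final raw readings (mod 60): 40.0000 mod 60 = 40.0000; 50.0000 mod 60 = 50.0000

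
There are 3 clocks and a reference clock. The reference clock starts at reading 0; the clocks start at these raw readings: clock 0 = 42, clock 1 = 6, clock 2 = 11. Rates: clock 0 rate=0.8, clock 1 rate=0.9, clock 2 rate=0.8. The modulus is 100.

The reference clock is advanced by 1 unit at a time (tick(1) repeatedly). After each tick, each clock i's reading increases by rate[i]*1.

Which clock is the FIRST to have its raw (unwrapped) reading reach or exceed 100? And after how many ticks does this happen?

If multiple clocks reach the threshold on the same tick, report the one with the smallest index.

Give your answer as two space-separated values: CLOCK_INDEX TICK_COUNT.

Answer: 0 73

Derivation:
clock 0: start=42, rate=0.8, needs 100-42 = 58; ticks = ceil(58/0.8) = ceil(72.5000) = 73; reading at tick 73 = 42 + 0.8*73 = 100.4000
clock 1: start=6, rate=0.9, needs 100-6 = 94; ticks = ceil(94/0.9) = ceil(104.4444) = 105; reading at tick 105 = 6 + 0.9*105 = 100.5000
clock 2: start=11, rate=0.8, needs 100-11 = 89; ticks = ceil(89/0.8) = ceil(111.2500) = 112; reading at tick 112 = 11 + 0.8*112 = 100.6000
Minimum tick count = 73; winners = [0]; smallest index = 0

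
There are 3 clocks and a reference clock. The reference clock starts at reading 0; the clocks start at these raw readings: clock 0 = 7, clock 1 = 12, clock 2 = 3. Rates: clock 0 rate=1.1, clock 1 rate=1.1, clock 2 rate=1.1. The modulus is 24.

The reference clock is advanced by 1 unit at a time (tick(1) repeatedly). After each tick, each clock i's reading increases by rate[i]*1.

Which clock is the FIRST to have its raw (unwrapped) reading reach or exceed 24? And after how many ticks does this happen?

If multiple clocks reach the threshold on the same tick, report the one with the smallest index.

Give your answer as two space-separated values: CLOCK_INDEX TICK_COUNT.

Answer: 1 11

Derivation:
clock 0: start=7, rate=1.1, needs 24-7 = 17; ticks = ceil(17/1.1) = ceil(15.4545) = 16; reading at tick 16 = 7 + 1.1*16 = 24.6000
clock 1: start=12, rate=1.1, needs 24-12 = 12; ticks = ceil(12/1.1) = ceil(10.9091) = 11; reading at tick 11 = 12 + 1.1*11 = 24.1000
clock 2: start=3, rate=1.1, needs 24-3 = 21; ticks = ceil(21/1.1) = ceil(19.0909) = 20; reading at tick 20 = 3 + 1.1*20 = 25.0000
Minimum tick count = 11; winners = [1]; smallest index = 1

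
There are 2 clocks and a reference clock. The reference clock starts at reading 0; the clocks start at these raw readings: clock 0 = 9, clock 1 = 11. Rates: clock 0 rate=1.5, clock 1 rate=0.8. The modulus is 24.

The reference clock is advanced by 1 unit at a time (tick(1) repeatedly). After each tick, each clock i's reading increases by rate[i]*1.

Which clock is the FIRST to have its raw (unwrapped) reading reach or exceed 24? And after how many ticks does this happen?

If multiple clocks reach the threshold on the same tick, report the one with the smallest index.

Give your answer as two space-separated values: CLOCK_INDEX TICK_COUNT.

clock 0: start=9, rate=1.5, needs 24-9 = 15; ticks = ceil(15/1.5) = ceil(10.0000) = 10; reading at tick 10 = 9 + 1.5*10 = 24.0000
clock 1: start=11, rate=0.8, needs 24-11 = 13; ticks = ceil(13/0.8) = ceil(16.2500) = 17; reading at tick 17 = 11 + 0.8*17 = 24.6000
Minimum tick count = 10; winners = [0]; smallest index = 0

Answer: 0 10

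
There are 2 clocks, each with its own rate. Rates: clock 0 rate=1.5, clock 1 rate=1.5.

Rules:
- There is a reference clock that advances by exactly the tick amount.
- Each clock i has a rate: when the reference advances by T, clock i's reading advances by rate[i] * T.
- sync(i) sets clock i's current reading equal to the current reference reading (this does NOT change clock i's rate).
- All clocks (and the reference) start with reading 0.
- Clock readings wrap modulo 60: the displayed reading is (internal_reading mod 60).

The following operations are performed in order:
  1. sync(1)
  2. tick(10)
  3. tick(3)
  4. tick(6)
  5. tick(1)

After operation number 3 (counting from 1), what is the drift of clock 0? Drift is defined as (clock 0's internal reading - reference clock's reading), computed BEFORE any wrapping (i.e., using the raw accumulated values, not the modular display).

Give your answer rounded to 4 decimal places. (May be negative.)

After op 1 sync(1): ref=0.0000 raw=[0.0000 0.0000]
After op 2 tick(10): ref=10.0000 raw=[15.0000 15.0000]
After op 3 tick(3): ref=13.0000 raw=[19.5000 19.5000]
Drift of clock 0 after op 3: 19.5000 - 13.0000 = 6.5000

Answer: 6.5000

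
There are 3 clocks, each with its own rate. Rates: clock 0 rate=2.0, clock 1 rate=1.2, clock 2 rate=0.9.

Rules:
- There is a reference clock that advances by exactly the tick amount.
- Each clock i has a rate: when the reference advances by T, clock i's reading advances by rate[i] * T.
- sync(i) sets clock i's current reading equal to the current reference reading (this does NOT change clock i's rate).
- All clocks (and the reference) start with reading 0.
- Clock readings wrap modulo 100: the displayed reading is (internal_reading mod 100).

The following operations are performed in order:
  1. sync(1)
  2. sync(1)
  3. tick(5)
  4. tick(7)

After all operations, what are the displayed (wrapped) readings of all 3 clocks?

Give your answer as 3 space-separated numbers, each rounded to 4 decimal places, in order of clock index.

Answer: 24.0000 14.4000 10.8000

Derivation:
After op 1 sync(1): ref=0.0000 raw=[0.0000 0.0000 0.0000]
After op 2 sync(1): ref=0.0000 raw=[0.0000 0.0000 0.0000]
After op 3 tick(5): ref=5.0000 raw=[10.0000 6.0000 4.5000]
After op 4 tick(7): ref=12.0000 raw=[24.0000 14.4000 10.8000]
Wrap final raw readings (mod 100): 24.0000 mod 100 = 24.0000; 14.4000 mod 100 = 14.4000; 10.8000 mod 100 = 10.8000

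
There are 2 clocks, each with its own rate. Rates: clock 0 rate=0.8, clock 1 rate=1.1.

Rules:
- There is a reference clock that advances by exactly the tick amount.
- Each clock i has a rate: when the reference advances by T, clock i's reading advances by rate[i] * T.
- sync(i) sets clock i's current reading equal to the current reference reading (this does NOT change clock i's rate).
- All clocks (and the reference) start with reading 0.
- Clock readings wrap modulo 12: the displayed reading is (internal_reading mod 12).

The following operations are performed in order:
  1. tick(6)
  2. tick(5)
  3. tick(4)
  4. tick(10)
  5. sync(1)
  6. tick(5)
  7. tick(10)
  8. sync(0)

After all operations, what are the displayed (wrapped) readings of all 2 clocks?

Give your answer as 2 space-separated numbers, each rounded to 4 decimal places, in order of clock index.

After op 1 tick(6): ref=6.0000 raw=[4.8000 6.6000]
After op 2 tick(5): ref=11.0000 raw=[8.8000 12.1000]
After op 3 tick(4): ref=15.0000 raw=[12.0000 16.5000]
After op 4 tick(10): ref=25.0000 raw=[20.0000 27.5000]
After op 5 sync(1): ref=25.0000 raw=[20.0000 25.0000]
After op 6 tick(5): ref=30.0000 raw=[24.0000 30.5000]
After op 7 tick(10): ref=40.0000 raw=[32.0000 41.5000]
After op 8 sync(0): ref=40.0000 raw=[40.0000 41.5000]
Wrap final raw readings (mod 12): 40.0000 mod 12 = 4.0000; 41.5000 mod 12 = 5.5000

Answer: 4.0000 5.5000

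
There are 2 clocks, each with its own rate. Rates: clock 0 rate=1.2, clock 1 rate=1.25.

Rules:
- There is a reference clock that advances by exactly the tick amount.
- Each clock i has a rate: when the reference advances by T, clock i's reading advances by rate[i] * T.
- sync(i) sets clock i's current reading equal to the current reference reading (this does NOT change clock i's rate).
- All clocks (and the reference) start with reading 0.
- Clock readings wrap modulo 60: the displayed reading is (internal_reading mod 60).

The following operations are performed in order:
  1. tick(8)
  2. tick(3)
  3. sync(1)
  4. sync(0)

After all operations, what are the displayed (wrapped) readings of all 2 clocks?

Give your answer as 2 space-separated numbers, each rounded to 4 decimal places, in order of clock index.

After op 1 tick(8): ref=8.0000 raw=[9.6000 10.0000]
After op 2 tick(3): ref=11.0000 raw=[13.2000 13.7500]
After op 3 sync(1): ref=11.0000 raw=[13.2000 11.0000]
After op 4 sync(0): ref=11.0000 raw=[11.0000 11.0000]
Wrap final raw readings (mod 60): 11.0000 mod 60 = 11.0000; 11.0000 mod 60 = 11.0000

Answer: 11.0000 11.0000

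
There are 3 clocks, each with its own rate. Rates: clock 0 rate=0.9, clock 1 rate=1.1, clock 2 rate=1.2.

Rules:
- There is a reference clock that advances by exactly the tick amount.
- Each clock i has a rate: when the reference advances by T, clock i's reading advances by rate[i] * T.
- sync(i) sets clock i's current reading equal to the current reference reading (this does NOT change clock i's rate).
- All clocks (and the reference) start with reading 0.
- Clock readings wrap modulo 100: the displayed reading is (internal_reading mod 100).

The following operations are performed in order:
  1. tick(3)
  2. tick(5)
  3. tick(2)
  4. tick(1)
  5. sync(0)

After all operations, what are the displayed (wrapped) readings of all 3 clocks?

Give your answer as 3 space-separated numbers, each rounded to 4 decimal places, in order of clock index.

Answer: 11.0000 12.1000 13.2000

Derivation:
After op 1 tick(3): ref=3.0000 raw=[2.7000 3.3000 3.6000]
After op 2 tick(5): ref=8.0000 raw=[7.2000 8.8000 9.6000]
After op 3 tick(2): ref=10.0000 raw=[9.0000 11.0000 12.0000]
After op 4 tick(1): ref=11.0000 raw=[9.9000 12.1000 13.2000]
After op 5 sync(0): ref=11.0000 raw=[11.0000 12.1000 13.2000]
Wrap final raw readings (mod 100): 11.0000 mod 100 = 11.0000; 12.1000 mod 100 = 12.1000; 13.2000 mod 100 = 13.2000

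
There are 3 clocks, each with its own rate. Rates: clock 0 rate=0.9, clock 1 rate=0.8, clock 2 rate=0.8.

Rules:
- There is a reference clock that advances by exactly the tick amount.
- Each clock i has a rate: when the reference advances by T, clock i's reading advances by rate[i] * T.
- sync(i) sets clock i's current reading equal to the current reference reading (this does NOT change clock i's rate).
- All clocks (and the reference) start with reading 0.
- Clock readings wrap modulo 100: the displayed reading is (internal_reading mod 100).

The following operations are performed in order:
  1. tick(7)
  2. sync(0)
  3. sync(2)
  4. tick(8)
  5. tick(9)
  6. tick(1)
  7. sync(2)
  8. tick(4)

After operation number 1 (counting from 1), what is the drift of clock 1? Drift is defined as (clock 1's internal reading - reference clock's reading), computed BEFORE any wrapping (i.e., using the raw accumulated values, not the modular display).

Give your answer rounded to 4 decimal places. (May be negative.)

Answer: -1.4000

Derivation:
After op 1 tick(7): ref=7.0000 raw=[6.3000 5.6000 5.6000]
Drift of clock 1 after op 1: 5.6000 - 7.0000 = -1.4000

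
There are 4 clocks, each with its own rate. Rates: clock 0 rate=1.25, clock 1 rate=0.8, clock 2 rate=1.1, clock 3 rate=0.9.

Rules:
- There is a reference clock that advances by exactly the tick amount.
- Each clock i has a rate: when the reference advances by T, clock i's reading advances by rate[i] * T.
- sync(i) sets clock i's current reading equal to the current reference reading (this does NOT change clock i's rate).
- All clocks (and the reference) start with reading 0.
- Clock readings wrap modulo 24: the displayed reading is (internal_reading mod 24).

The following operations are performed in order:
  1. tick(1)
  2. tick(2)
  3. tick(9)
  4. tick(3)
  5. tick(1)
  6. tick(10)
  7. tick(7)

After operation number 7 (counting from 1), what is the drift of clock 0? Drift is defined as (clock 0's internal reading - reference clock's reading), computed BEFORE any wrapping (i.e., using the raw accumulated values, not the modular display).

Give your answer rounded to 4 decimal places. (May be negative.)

Answer: 8.2500

Derivation:
After op 1 tick(1): ref=1.0000 raw=[1.2500 0.8000 1.1000 0.9000]
After op 2 tick(2): ref=3.0000 raw=[3.7500 2.4000 3.3000 2.7000]
After op 3 tick(9): ref=12.0000 raw=[15.0000 9.6000 13.2000 10.8000]
After op 4 tick(3): ref=15.0000 raw=[18.7500 12.0000 16.5000 13.5000]
After op 5 tick(1): ref=16.0000 raw=[20.0000 12.8000 17.6000 14.4000]
After op 6 tick(10): ref=26.0000 raw=[32.5000 20.8000 28.6000 23.4000]
After op 7 tick(7): ref=33.0000 raw=[41.2500 26.4000 36.3000 29.7000]
Drift of clock 0 after op 7: 41.2500 - 33.0000 = 8.2500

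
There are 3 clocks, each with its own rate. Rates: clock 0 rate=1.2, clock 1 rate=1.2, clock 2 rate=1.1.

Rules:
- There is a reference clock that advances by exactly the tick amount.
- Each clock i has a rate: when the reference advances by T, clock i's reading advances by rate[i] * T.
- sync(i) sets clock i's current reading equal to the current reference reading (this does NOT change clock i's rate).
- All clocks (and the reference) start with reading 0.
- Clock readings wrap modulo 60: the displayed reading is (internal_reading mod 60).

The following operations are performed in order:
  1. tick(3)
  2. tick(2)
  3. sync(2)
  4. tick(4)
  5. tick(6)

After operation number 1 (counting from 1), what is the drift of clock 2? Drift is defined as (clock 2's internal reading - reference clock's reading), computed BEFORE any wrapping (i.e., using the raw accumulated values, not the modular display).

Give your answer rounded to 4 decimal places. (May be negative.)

Answer: 0.3000

Derivation:
After op 1 tick(3): ref=3.0000 raw=[3.6000 3.6000 3.3000]
Drift of clock 2 after op 1: 3.3000 - 3.0000 = 0.3000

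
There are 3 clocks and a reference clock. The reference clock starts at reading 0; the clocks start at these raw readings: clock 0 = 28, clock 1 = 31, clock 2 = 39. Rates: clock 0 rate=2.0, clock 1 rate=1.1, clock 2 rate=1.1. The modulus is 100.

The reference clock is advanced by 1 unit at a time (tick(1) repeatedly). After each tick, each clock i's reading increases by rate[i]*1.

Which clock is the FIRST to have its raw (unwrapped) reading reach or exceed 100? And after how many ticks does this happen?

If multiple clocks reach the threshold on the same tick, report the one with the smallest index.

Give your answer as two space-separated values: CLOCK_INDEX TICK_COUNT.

Answer: 0 36

Derivation:
clock 0: start=28, rate=2.0, needs 100-28 = 72; ticks = ceil(72/2.0) = ceil(36.0000) = 36; reading at tick 36 = 28 + 2.0*36 = 100.0000
clock 1: start=31, rate=1.1, needs 100-31 = 69; ticks = ceil(69/1.1) = ceil(62.7273) = 63; reading at tick 63 = 31 + 1.1*63 = 100.3000
clock 2: start=39, rate=1.1, needs 100-39 = 61; ticks = ceil(61/1.1) = ceil(55.4545) = 56; reading at tick 56 = 39 + 1.1*56 = 100.6000
Minimum tick count = 36; winners = [0]; smallest index = 0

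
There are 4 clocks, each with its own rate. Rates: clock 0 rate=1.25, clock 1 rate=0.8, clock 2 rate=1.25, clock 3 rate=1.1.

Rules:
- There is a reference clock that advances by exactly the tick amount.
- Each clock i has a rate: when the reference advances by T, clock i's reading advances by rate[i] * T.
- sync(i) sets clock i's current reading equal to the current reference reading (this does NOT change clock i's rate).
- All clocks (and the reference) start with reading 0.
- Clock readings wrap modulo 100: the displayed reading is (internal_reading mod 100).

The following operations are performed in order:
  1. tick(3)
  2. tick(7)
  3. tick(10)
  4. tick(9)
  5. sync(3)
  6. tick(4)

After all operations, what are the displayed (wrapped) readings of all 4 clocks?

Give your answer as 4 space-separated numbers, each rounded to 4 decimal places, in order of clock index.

Answer: 41.2500 26.4000 41.2500 33.4000

Derivation:
After op 1 tick(3): ref=3.0000 raw=[3.7500 2.4000 3.7500 3.3000]
After op 2 tick(7): ref=10.0000 raw=[12.5000 8.0000 12.5000 11.0000]
After op 3 tick(10): ref=20.0000 raw=[25.0000 16.0000 25.0000 22.0000]
After op 4 tick(9): ref=29.0000 raw=[36.2500 23.2000 36.2500 31.9000]
After op 5 sync(3): ref=29.0000 raw=[36.2500 23.2000 36.2500 29.0000]
After op 6 tick(4): ref=33.0000 raw=[41.2500 26.4000 41.2500 33.4000]
Wrap final raw readings (mod 100): 41.2500 mod 100 = 41.2500; 26.4000 mod 100 = 26.4000; 41.2500 mod 100 = 41.2500; 33.4000 mod 100 = 33.4000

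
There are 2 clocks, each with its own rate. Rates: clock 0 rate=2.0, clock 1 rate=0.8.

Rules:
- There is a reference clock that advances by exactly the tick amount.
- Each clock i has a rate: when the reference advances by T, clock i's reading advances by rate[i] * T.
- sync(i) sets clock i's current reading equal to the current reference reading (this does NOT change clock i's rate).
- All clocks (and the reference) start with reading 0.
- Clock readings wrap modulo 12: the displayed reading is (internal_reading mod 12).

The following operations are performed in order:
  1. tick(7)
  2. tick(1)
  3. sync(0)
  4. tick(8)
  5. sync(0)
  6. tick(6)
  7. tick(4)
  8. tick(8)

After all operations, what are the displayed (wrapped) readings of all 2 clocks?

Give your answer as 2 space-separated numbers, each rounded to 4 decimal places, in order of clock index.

Answer: 4.0000 3.2000

Derivation:
After op 1 tick(7): ref=7.0000 raw=[14.0000 5.6000]
After op 2 tick(1): ref=8.0000 raw=[16.0000 6.4000]
After op 3 sync(0): ref=8.0000 raw=[8.0000 6.4000]
After op 4 tick(8): ref=16.0000 raw=[24.0000 12.8000]
After op 5 sync(0): ref=16.0000 raw=[16.0000 12.8000]
After op 6 tick(6): ref=22.0000 raw=[28.0000 17.6000]
After op 7 tick(4): ref=26.0000 raw=[36.0000 20.8000]
After op 8 tick(8): ref=34.0000 raw=[52.0000 27.2000]
Wrap final raw readings (mod 12): 52.0000 mod 12 = 4.0000; 27.2000 mod 12 = 3.2000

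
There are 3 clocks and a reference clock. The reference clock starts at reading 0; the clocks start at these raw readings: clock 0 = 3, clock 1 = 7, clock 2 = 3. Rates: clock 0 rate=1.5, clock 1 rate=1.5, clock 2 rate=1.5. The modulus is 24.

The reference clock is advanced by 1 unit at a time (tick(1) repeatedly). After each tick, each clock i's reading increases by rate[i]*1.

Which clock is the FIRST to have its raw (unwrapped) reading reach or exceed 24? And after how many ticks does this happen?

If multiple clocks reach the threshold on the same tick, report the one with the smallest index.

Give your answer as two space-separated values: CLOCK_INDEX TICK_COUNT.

Answer: 1 12

Derivation:
clock 0: start=3, rate=1.5, needs 24-3 = 21; ticks = ceil(21/1.5) = ceil(14.0000) = 14; reading at tick 14 = 3 + 1.5*14 = 24.0000
clock 1: start=7, rate=1.5, needs 24-7 = 17; ticks = ceil(17/1.5) = ceil(11.3333) = 12; reading at tick 12 = 7 + 1.5*12 = 25.0000
clock 2: start=3, rate=1.5, needs 24-3 = 21; ticks = ceil(21/1.5) = ceil(14.0000) = 14; reading at tick 14 = 3 + 1.5*14 = 24.0000
Minimum tick count = 12; winners = [1]; smallest index = 1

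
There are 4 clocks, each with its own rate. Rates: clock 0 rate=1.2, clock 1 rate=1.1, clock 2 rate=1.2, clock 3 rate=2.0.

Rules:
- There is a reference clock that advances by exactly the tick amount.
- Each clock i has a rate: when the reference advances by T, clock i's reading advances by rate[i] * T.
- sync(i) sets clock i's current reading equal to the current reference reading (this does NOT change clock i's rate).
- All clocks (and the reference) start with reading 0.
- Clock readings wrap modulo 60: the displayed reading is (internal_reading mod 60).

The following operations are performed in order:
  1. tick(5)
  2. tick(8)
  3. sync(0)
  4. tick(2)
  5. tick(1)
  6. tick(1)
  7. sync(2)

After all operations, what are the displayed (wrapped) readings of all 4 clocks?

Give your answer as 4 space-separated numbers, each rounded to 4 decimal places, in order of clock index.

After op 1 tick(5): ref=5.0000 raw=[6.0000 5.5000 6.0000 10.0000]
After op 2 tick(8): ref=13.0000 raw=[15.6000 14.3000 15.6000 26.0000]
After op 3 sync(0): ref=13.0000 raw=[13.0000 14.3000 15.6000 26.0000]
After op 4 tick(2): ref=15.0000 raw=[15.4000 16.5000 18.0000 30.0000]
After op 5 tick(1): ref=16.0000 raw=[16.6000 17.6000 19.2000 32.0000]
After op 6 tick(1): ref=17.0000 raw=[17.8000 18.7000 20.4000 34.0000]
After op 7 sync(2): ref=17.0000 raw=[17.8000 18.7000 17.0000 34.0000]
Wrap final raw readings (mod 60): 17.8000 mod 60 = 17.8000; 18.7000 mod 60 = 18.7000; 17.0000 mod 60 = 17.0000; 34.0000 mod 60 = 34.0000

Answer: 17.8000 18.7000 17.0000 34.0000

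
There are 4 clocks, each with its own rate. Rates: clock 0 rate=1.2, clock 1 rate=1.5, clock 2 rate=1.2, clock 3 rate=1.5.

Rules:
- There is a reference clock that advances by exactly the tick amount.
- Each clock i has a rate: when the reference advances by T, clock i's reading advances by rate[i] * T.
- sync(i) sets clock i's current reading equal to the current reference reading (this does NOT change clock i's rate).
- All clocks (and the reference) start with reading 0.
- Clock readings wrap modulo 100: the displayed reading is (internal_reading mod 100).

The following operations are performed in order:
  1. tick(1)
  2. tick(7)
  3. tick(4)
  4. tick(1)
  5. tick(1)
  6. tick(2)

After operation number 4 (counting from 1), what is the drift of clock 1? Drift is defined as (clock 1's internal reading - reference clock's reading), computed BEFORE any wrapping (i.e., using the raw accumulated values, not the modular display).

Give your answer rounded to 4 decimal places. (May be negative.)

Answer: 6.5000

Derivation:
After op 1 tick(1): ref=1.0000 raw=[1.2000 1.5000 1.2000 1.5000]
After op 2 tick(7): ref=8.0000 raw=[9.6000 12.0000 9.6000 12.0000]
After op 3 tick(4): ref=12.0000 raw=[14.4000 18.0000 14.4000 18.0000]
After op 4 tick(1): ref=13.0000 raw=[15.6000 19.5000 15.6000 19.5000]
Drift of clock 1 after op 4: 19.5000 - 13.0000 = 6.5000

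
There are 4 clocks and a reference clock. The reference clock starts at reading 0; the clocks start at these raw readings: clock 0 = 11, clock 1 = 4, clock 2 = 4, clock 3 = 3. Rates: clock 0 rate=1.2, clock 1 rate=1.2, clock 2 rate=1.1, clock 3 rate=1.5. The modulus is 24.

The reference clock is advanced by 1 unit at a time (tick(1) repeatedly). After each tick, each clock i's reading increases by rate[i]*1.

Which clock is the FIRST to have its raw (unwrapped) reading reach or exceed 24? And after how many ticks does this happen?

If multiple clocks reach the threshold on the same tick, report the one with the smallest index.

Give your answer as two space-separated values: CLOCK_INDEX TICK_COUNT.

clock 0: start=11, rate=1.2, needs 24-11 = 13; ticks = ceil(13/1.2) = ceil(10.8333) = 11; reading at tick 11 = 11 + 1.2*11 = 24.2000
clock 1: start=4, rate=1.2, needs 24-4 = 20; ticks = ceil(20/1.2) = ceil(16.6667) = 17; reading at tick 17 = 4 + 1.2*17 = 24.4000
clock 2: start=4, rate=1.1, needs 24-4 = 20; ticks = ceil(20/1.1) = ceil(18.1818) = 19; reading at tick 19 = 4 + 1.1*19 = 24.9000
clock 3: start=3, rate=1.5, needs 24-3 = 21; ticks = ceil(21/1.5) = ceil(14.0000) = 14; reading at tick 14 = 3 + 1.5*14 = 24.0000
Minimum tick count = 11; winners = [0]; smallest index = 0

Answer: 0 11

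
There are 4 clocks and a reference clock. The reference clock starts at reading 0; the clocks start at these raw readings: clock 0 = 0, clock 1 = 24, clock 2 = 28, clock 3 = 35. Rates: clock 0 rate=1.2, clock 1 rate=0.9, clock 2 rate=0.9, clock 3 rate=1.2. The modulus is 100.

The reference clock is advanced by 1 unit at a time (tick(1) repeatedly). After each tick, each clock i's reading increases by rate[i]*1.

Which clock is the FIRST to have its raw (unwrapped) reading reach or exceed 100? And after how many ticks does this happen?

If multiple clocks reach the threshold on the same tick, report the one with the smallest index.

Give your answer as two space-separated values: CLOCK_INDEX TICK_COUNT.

clock 0: start=0, rate=1.2, needs 100-0 = 100; ticks = ceil(100/1.2) = ceil(83.3333) = 84; reading at tick 84 = 0 + 1.2*84 = 100.8000
clock 1: start=24, rate=0.9, needs 100-24 = 76; ticks = ceil(76/0.9) = ceil(84.4444) = 85; reading at tick 85 = 24 + 0.9*85 = 100.5000
clock 2: start=28, rate=0.9, needs 100-28 = 72; ticks = ceil(72/0.9) = ceil(80.0000) = 80; reading at tick 80 = 28 + 0.9*80 = 100.0000
clock 3: start=35, rate=1.2, needs 100-35 = 65; ticks = ceil(65/1.2) = ceil(54.1667) = 55; reading at tick 55 = 35 + 1.2*55 = 101.0000
Minimum tick count = 55; winners = [3]; smallest index = 3

Answer: 3 55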